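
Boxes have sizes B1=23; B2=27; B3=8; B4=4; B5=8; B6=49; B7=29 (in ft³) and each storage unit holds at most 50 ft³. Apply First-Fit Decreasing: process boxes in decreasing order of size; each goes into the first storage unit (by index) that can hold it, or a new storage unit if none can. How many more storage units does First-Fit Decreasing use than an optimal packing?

0

First-Fit Decreasing: [49] [29,8,8,4] [27,23] → 3 storage units.
Total size 148 ft³; any packing needs at least ⌈148/50⌉ = 3 storage units.
So 3 is already optimal.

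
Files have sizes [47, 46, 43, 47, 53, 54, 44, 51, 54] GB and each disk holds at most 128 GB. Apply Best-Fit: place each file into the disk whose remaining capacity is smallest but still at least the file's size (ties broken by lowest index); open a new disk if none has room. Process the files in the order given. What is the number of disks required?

5

Put 47 GB in disk 1; 81 GB remain.
Put 46 GB in disk 1; 35 GB remain.
Put 43 GB in disk 2; 85 GB remain.
Put 47 GB in disk 2; 38 GB remain.
Put 53 GB in disk 3; 75 GB remain.
Put 54 GB in disk 3; 21 GB remain.
Put 44 GB in disk 4; 84 GB remain.
Put 51 GB in disk 4; 33 GB remain.
Put 54 GB in disk 5; 74 GB remain.
Final disks: [47,46] [43,47] [53,54] [44,51] [54].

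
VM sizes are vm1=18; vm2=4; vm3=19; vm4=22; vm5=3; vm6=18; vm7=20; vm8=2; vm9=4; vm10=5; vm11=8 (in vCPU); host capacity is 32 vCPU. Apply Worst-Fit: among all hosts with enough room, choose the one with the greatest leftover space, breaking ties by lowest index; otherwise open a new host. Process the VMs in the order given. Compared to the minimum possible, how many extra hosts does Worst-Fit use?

0

Worst-Fit: [18,4,8] [19,3] [22] [18,2,4] [20,5] → 5 hosts.
5 VMs exceed 16 vCPU (half the capacity), and no two of those can share a host, so at least 5 hosts are needed.
So 5 is already optimal.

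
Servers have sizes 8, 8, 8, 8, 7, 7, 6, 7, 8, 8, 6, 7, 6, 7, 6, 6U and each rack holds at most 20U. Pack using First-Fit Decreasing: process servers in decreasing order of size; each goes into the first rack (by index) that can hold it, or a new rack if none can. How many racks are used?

Sorted descending: 8, 8, 8, 8, 8, 8, 7, 7, 7, 7, 7, 6, 6, 6, 6, 6.
rack 1: place 8U, 12U left
rack 1: place 8U, 4U left
rack 2: place 8U, 12U left
rack 2: place 8U, 4U left
rack 3: place 8U, 12U left
rack 3: place 8U, 4U left
rack 4: place 7U, 13U left
rack 4: place 7U, 6U left
rack 5: place 7U, 13U left
rack 5: place 7U, 6U left
rack 6: place 7U, 13U left
rack 4: place 6U, 0U left
rack 5: place 6U, 0U left
rack 6: place 6U, 7U left
rack 6: place 6U, 1U left
rack 7: place 6U, 14U left
Final racks: [8,8] [8,8] [8,8] [7,7,6] [7,7,6] [7,6,6] [6].

7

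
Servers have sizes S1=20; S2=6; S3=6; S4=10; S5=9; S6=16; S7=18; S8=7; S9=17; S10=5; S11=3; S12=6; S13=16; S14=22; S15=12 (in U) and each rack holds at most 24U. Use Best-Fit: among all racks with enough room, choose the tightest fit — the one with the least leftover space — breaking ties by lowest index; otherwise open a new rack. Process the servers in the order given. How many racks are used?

rack 1: place S1 (20U), 4U left
rack 2: place S2 (6U), 18U left
rack 2: place S3 (6U), 12U left
rack 2: place S4 (10U), 2U left
rack 3: place S5 (9U), 15U left
rack 4: place S6 (16U), 8U left
rack 5: place S7 (18U), 6U left
rack 4: place S8 (7U), 1U left
rack 6: place S9 (17U), 7U left
rack 5: place S10 (5U), 1U left
rack 1: place S11 (3U), 1U left
rack 6: place S12 (6U), 1U left
rack 7: place S13 (16U), 8U left
rack 8: place S14 (22U), 2U left
rack 3: place S15 (12U), 3U left

8 racks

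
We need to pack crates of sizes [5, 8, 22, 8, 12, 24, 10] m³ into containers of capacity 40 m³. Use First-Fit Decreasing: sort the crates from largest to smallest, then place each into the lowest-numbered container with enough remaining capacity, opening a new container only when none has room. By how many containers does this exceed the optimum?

First-Fit Decreasing: [24,12] [22,10,8] [8,5] → 3 containers.
Total size 89 m³; any packing needs at least ⌈89/40⌉ = 3 containers.
So 3 is already optimal.

0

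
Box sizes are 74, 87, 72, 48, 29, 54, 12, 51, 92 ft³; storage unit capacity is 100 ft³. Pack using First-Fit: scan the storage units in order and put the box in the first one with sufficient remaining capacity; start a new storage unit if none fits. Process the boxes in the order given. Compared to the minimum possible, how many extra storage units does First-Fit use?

First-Fit: [74,12] [87] [72] [48,29] [54] [51] [92] → 7 storage units.
Total size 519 ft³; any packing needs at least ⌈519/100⌉ = 6 storage units.
An optimal packing achieves that bound: [92] [87,12] [74] [72] [54,29] [51,48] → 6 storage units.
Excess: 7 − 6 = 1.

1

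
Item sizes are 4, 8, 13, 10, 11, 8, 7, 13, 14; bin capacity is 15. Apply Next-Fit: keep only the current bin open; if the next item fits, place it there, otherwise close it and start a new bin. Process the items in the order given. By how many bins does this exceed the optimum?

Next-Fit: [4,8] [13] [10] [11] [8,7] [13] [14] → 7 bins.
7 items exceed 7.5 (half the capacity), and no two of those can share a bin, so at least 7 bins are needed.
So 7 is already optimal.

0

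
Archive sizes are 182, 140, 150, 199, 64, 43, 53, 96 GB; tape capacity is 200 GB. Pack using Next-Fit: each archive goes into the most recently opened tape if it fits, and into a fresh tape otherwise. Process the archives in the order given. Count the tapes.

182 GB → tape 1 (remaining 18 GB)
140 GB → tape 2 (remaining 60 GB)
150 GB → tape 3 (remaining 50 GB)
199 GB → tape 4 (remaining 1 GB)
64 GB → tape 5 (remaining 136 GB)
43 GB → tape 5 (remaining 93 GB)
53 GB → tape 5 (remaining 40 GB)
96 GB → tape 6 (remaining 104 GB)
Final tapes: [182] [140] [150] [199] [64,43,53] [96].

6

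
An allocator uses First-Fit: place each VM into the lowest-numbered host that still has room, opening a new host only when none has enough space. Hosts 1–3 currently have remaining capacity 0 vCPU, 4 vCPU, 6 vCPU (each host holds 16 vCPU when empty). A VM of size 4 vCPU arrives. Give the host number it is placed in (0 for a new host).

2

Hosts with room: host 2 (4 vCPU), host 3 (6 vCPU).
The first with room is host 2.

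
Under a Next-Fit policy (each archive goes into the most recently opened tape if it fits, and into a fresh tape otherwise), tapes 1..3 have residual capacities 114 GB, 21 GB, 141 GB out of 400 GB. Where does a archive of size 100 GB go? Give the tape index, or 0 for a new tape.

3

Next-Fit only looks at tape 3, which has 141 GB free.
100 GB fits there.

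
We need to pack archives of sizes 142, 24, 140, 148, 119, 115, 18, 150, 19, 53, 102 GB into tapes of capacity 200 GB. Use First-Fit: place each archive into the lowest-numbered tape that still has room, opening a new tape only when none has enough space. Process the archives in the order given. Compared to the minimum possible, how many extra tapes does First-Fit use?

0

First-Fit: [142,24,18] [140,19] [148] [119,53] [115] [150] [102] → 7 tapes.
7 archives exceed 100 GB (half the capacity), and no two of those can share a tape, so at least 7 tapes are needed.
So 7 is already optimal.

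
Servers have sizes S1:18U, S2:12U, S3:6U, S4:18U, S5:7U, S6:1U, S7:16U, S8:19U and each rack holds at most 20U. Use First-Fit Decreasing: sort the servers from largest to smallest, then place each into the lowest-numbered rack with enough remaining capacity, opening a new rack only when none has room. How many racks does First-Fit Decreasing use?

Sorted descending: 19, 18, 18, 16, 12, 7, 6, 1.
19U → rack 1 (remaining 1U)
18U → rack 2 (remaining 2U)
18U → rack 3 (remaining 2U)
16U → rack 4 (remaining 4U)
12U → rack 5 (remaining 8U)
7U → rack 5 (remaining 1U)
6U → rack 6 (remaining 14U)
1U → rack 1 (remaining 0U)

6 racks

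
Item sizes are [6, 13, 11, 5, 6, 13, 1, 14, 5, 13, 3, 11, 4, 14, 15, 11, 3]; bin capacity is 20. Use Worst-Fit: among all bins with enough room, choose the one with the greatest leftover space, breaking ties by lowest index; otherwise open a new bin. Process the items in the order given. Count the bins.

Put 6 in bin 1; 14 remain.
Put 13 in bin 1; 1 remain.
Put 11 in bin 2; 9 remain.
Put 5 in bin 2; 4 remain.
Put 6 in bin 3; 14 remain.
Put 13 in bin 3; 1 remain.
Put 1 in bin 2; 3 remain.
Put 14 in bin 4; 6 remain.
Put 5 in bin 4; 1 remain.
Put 13 in bin 5; 7 remain.
Put 3 in bin 5; 4 remain.
Put 11 in bin 6; 9 remain.
Put 4 in bin 6; 5 remain.
Put 14 in bin 7; 6 remain.
Put 15 in bin 8; 5 remain.
Put 11 in bin 9; 9 remain.
Put 3 in bin 9; 6 remain.

9 bins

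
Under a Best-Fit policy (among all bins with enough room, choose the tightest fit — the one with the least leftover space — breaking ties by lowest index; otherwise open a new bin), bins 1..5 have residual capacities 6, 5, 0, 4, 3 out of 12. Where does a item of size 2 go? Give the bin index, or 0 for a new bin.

Bins with room: bin 1 (6), bin 2 (5), bin 4 (4), bin 5 (3).
Tightest fit is bin 5 with 3 free.

5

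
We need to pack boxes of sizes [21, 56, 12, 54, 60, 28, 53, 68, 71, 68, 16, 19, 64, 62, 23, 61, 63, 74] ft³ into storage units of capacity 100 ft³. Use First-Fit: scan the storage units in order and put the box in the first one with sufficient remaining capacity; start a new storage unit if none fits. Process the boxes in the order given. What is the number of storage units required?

21 ft³ → storage unit 1 (remaining 79 ft³)
56 ft³ → storage unit 1 (remaining 23 ft³)
12 ft³ → storage unit 1 (remaining 11 ft³)
54 ft³ → storage unit 2 (remaining 46 ft³)
60 ft³ → storage unit 3 (remaining 40 ft³)
28 ft³ → storage unit 2 (remaining 18 ft³)
53 ft³ → storage unit 4 (remaining 47 ft³)
68 ft³ → storage unit 5 (remaining 32 ft³)
71 ft³ → storage unit 6 (remaining 29 ft³)
68 ft³ → storage unit 7 (remaining 32 ft³)
16 ft³ → storage unit 2 (remaining 2 ft³)
19 ft³ → storage unit 3 (remaining 21 ft³)
64 ft³ → storage unit 8 (remaining 36 ft³)
62 ft³ → storage unit 9 (remaining 38 ft³)
23 ft³ → storage unit 4 (remaining 24 ft³)
61 ft³ → storage unit 10 (remaining 39 ft³)
63 ft³ → storage unit 11 (remaining 37 ft³)
74 ft³ → storage unit 12 (remaining 26 ft³)
Final storage units: [21,56,12] [54,28,16] [60,19] [53,23] [68] [71] [68] [64] [62] [61] [63] [74].

12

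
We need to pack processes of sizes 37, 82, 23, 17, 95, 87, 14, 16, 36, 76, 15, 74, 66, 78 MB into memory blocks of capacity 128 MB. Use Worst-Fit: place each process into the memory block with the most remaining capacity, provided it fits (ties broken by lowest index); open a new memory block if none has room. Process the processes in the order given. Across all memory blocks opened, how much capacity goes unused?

37 MB → memory block 1 (remaining 91 MB)
82 MB → memory block 1 (remaining 9 MB)
23 MB → memory block 2 (remaining 105 MB)
17 MB → memory block 2 (remaining 88 MB)
95 MB → memory block 3 (remaining 33 MB)
87 MB → memory block 2 (remaining 1 MB)
14 MB → memory block 3 (remaining 19 MB)
16 MB → memory block 3 (remaining 3 MB)
36 MB → memory block 4 (remaining 92 MB)
76 MB → memory block 4 (remaining 16 MB)
15 MB → memory block 4 (remaining 1 MB)
74 MB → memory block 5 (remaining 54 MB)
66 MB → memory block 6 (remaining 62 MB)
78 MB → memory block 7 (remaining 50 MB)
7 memory blocks × 128 MB = 896 MB; used 716 MB; unused 180 MB.

180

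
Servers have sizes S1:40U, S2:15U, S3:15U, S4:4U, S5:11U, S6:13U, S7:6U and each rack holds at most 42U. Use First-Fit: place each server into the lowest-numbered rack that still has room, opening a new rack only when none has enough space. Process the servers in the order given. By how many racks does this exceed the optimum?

First-Fit: [40] [15,15,4,6] [11,13] → 3 racks.
Total size 104U; any packing needs at least ⌈104/42⌉ = 3 racks.
So 3 is already optimal.

0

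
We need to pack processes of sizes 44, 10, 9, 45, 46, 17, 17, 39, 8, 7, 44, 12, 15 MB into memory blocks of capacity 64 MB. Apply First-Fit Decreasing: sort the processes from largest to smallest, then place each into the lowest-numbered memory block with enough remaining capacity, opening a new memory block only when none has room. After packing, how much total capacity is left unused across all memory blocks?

Sorted descending: 46, 45, 44, 44, 39, 17, 17, 15, 12, 10, 9, 8, 7.
46 MB → memory block 1 (remaining 18 MB)
45 MB → memory block 2 (remaining 19 MB)
44 MB → memory block 3 (remaining 20 MB)
44 MB → memory block 4 (remaining 20 MB)
39 MB → memory block 5 (remaining 25 MB)
17 MB → memory block 1 (remaining 1 MB)
17 MB → memory block 2 (remaining 2 MB)
15 MB → memory block 3 (remaining 5 MB)
12 MB → memory block 4 (remaining 8 MB)
10 MB → memory block 5 (remaining 15 MB)
9 MB → memory block 5 (remaining 6 MB)
8 MB → memory block 4 (remaining 0 MB)
7 MB → memory block 6 (remaining 57 MB)
6 memory blocks × 64 MB = 384 MB; used 313 MB; unused 71 MB.

71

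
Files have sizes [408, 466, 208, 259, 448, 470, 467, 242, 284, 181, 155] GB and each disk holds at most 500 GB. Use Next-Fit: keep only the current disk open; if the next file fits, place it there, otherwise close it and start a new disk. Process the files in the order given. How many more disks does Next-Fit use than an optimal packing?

1

Next-Fit: [408] [466] [208,259] [448] [470] [467] [242] [284,181] [155] → 9 disks.
Total size 3588 GB; any packing needs at least ⌈3588/500⌉ = 8 disks.
An optimal packing achieves that bound: [470] [467] [466] [448] [408] [284,208] [259,181] [242,155] → 8 disks.
Excess: 9 − 8 = 1.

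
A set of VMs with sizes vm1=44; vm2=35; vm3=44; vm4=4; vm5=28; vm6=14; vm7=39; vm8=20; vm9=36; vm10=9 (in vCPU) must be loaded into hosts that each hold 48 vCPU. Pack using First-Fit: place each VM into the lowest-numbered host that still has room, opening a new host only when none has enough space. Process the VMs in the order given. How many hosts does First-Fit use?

host 1: place vm1 (44 vCPU), 4 vCPU left
host 2: place vm2 (35 vCPU), 13 vCPU left
host 3: place vm3 (44 vCPU), 4 vCPU left
host 1: place vm4 (4 vCPU), 0 vCPU left
host 4: place vm5 (28 vCPU), 20 vCPU left
host 4: place vm6 (14 vCPU), 6 vCPU left
host 5: place vm7 (39 vCPU), 9 vCPU left
host 6: place vm8 (20 vCPU), 28 vCPU left
host 7: place vm9 (36 vCPU), 12 vCPU left
host 2: place vm10 (9 vCPU), 4 vCPU left
Final hosts: [44,4] [35,9] [44] [28,14] [39] [20] [36].

7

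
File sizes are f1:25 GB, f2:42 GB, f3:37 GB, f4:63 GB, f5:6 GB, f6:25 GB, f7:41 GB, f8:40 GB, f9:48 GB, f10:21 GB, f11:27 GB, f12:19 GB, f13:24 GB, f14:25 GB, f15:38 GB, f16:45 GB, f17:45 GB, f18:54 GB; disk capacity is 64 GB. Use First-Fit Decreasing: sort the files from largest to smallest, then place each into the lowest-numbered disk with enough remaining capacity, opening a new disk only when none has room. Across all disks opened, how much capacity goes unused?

Sorted descending: 63, 54, 48, 45, 45, 42, 41, 40, 38, 37, 27, 25, 25, 25, 24, 21, 19, 6.
Put 63 GB in disk 1; 1 GB remain.
Put 54 GB in disk 2; 10 GB remain.
Put 48 GB in disk 3; 16 GB remain.
Put 45 GB in disk 4; 19 GB remain.
Put 45 GB in disk 5; 19 GB remain.
Put 42 GB in disk 6; 22 GB remain.
Put 41 GB in disk 7; 23 GB remain.
Put 40 GB in disk 8; 24 GB remain.
Put 38 GB in disk 9; 26 GB remain.
Put 37 GB in disk 10; 27 GB remain.
Put 27 GB in disk 10; 0 GB remain.
Put 25 GB in disk 9; 1 GB remain.
Put 25 GB in disk 11; 39 GB remain.
Put 25 GB in disk 11; 14 GB remain.
Put 24 GB in disk 8; 0 GB remain.
Put 21 GB in disk 6; 1 GB remain.
Put 19 GB in disk 4; 0 GB remain.
Put 6 GB in disk 2; 4 GB remain.
11 disks × 64 GB = 704 GB; used 625 GB; unused 79 GB.

79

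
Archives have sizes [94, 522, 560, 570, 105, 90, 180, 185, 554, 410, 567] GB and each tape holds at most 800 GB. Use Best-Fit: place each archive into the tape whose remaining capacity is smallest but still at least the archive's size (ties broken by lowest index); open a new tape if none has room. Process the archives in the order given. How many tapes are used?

94 GB → tape 1 (remaining 706 GB)
522 GB → tape 1 (remaining 184 GB)
560 GB → tape 2 (remaining 240 GB)
570 GB → tape 3 (remaining 230 GB)
105 GB → tape 1 (remaining 79 GB)
90 GB → tape 3 (remaining 140 GB)
180 GB → tape 2 (remaining 60 GB)
185 GB → tape 4 (remaining 615 GB)
554 GB → tape 4 (remaining 61 GB)
410 GB → tape 5 (remaining 390 GB)
567 GB → tape 6 (remaining 233 GB)

6 tapes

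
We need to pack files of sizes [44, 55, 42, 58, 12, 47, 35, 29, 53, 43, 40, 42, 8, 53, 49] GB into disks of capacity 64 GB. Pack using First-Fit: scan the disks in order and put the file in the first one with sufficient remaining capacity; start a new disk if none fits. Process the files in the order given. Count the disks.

12

disk 1: place 44 GB, 20 GB left
disk 2: place 55 GB, 9 GB left
disk 3: place 42 GB, 22 GB left
disk 4: place 58 GB, 6 GB left
disk 1: place 12 GB, 8 GB left
disk 5: place 47 GB, 17 GB left
disk 6: place 35 GB, 29 GB left
disk 6: place 29 GB, 0 GB left
disk 7: place 53 GB, 11 GB left
disk 8: place 43 GB, 21 GB left
disk 9: place 40 GB, 24 GB left
disk 10: place 42 GB, 22 GB left
disk 1: place 8 GB, 0 GB left
disk 11: place 53 GB, 11 GB left
disk 12: place 49 GB, 15 GB left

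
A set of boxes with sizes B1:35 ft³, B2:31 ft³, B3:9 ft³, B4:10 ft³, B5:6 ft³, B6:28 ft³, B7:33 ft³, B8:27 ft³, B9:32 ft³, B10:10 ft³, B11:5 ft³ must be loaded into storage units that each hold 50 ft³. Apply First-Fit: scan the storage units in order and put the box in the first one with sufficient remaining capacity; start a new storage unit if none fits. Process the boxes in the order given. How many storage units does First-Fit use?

B1 (35 ft³) → storage unit 1 (remaining 15 ft³)
B2 (31 ft³) → storage unit 2 (remaining 19 ft³)
B3 (9 ft³) → storage unit 1 (remaining 6 ft³)
B4 (10 ft³) → storage unit 2 (remaining 9 ft³)
B5 (6 ft³) → storage unit 1 (remaining 0 ft³)
B6 (28 ft³) → storage unit 3 (remaining 22 ft³)
B7 (33 ft³) → storage unit 4 (remaining 17 ft³)
B8 (27 ft³) → storage unit 5 (remaining 23 ft³)
B9 (32 ft³) → storage unit 6 (remaining 18 ft³)
B10 (10 ft³) → storage unit 3 (remaining 12 ft³)
B11 (5 ft³) → storage unit 2 (remaining 4 ft³)
Final storage units: [35,9,6] [31,10,5] [28,10] [33] [27] [32].

6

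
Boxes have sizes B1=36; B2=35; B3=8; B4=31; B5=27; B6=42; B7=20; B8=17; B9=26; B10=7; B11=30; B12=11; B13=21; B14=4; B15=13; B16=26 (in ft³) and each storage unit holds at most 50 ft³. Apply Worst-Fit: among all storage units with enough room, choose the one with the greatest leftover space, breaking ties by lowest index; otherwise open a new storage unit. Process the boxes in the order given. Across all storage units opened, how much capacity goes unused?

storage unit 1: place B1 (36 ft³), 14 ft³ left
storage unit 2: place B2 (35 ft³), 15 ft³ left
storage unit 2: place B3 (8 ft³), 7 ft³ left
storage unit 3: place B4 (31 ft³), 19 ft³ left
storage unit 4: place B5 (27 ft³), 23 ft³ left
storage unit 5: place B6 (42 ft³), 8 ft³ left
storage unit 4: place B7 (20 ft³), 3 ft³ left
storage unit 3: place B8 (17 ft³), 2 ft³ left
storage unit 6: place B9 (26 ft³), 24 ft³ left
storage unit 6: place B10 (7 ft³), 17 ft³ left
storage unit 7: place B11 (30 ft³), 20 ft³ left
storage unit 7: place B12 (11 ft³), 9 ft³ left
storage unit 8: place B13 (21 ft³), 29 ft³ left
storage unit 8: place B14 (4 ft³), 25 ft³ left
storage unit 8: place B15 (13 ft³), 12 ft³ left
storage unit 9: place B16 (26 ft³), 24 ft³ left
9 storage units × 50 ft³ = 450 ft³; used 354 ft³; unused 96 ft³.

96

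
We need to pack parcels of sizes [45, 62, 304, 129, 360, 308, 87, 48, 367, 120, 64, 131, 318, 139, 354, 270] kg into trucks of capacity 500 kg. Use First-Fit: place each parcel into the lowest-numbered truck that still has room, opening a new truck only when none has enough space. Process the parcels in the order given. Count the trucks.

45 kg → truck 1 (remaining 455 kg)
62 kg → truck 1 (remaining 393 kg)
304 kg → truck 1 (remaining 89 kg)
129 kg → truck 2 (remaining 371 kg)
360 kg → truck 2 (remaining 11 kg)
308 kg → truck 3 (remaining 192 kg)
87 kg → truck 1 (remaining 2 kg)
48 kg → truck 3 (remaining 144 kg)
367 kg → truck 4 (remaining 133 kg)
120 kg → truck 3 (remaining 24 kg)
64 kg → truck 4 (remaining 69 kg)
131 kg → truck 5 (remaining 369 kg)
318 kg → truck 5 (remaining 51 kg)
139 kg → truck 6 (remaining 361 kg)
354 kg → truck 6 (remaining 7 kg)
270 kg → truck 7 (remaining 230 kg)
Final trucks: [45,62,304,87] [129,360] [308,48,120] [367,64] [131,318] [139,354] [270].

7 trucks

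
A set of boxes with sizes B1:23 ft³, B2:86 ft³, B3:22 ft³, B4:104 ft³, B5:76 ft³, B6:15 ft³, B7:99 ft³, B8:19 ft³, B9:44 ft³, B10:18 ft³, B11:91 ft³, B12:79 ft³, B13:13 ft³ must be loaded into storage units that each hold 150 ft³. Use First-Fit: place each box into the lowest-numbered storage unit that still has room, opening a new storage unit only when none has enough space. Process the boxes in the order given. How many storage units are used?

Put B1 (23 ft³) in storage unit 1; 127 ft³ remain.
Put B2 (86 ft³) in storage unit 1; 41 ft³ remain.
Put B3 (22 ft³) in storage unit 1; 19 ft³ remain.
Put B4 (104 ft³) in storage unit 2; 46 ft³ remain.
Put B5 (76 ft³) in storage unit 3; 74 ft³ remain.
Put B6 (15 ft³) in storage unit 1; 4 ft³ remain.
Put B7 (99 ft³) in storage unit 4; 51 ft³ remain.
Put B8 (19 ft³) in storage unit 2; 27 ft³ remain.
Put B9 (44 ft³) in storage unit 3; 30 ft³ remain.
Put B10 (18 ft³) in storage unit 2; 9 ft³ remain.
Put B11 (91 ft³) in storage unit 5; 59 ft³ remain.
Put B12 (79 ft³) in storage unit 6; 71 ft³ remain.
Put B13 (13 ft³) in storage unit 3; 17 ft³ remain.

6 storage units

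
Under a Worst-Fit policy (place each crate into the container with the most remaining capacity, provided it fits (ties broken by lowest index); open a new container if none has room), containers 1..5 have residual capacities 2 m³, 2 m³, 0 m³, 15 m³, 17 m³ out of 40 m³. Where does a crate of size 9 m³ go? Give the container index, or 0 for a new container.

Containers with room: container 4 (15 m³), container 5 (17 m³).
Most room is container 5 with 17 m³ free.

5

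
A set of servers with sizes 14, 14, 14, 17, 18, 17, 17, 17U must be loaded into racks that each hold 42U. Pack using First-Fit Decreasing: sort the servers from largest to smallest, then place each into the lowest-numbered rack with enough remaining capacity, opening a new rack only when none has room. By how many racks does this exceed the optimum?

First-Fit Decreasing: [18,17] [17,17] [17,14] [14,14] → 4 racks.
Total size 128U; any packing needs at least ⌈128/42⌉ = 4 racks.
So 4 is already optimal.

0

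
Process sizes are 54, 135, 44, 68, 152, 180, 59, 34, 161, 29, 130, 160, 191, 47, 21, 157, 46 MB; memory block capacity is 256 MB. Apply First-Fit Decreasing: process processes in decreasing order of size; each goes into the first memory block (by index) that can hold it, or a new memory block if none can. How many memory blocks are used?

8 memory blocks

Sorted descending: 191, 180, 161, 160, 157, 152, 135, 130, 68, 59, 54, 47, 46, 44, 34, 29, 21.
Put 191 MB in memory block 1; 65 MB remain.
Put 180 MB in memory block 2; 76 MB remain.
Put 161 MB in memory block 3; 95 MB remain.
Put 160 MB in memory block 4; 96 MB remain.
Put 157 MB in memory block 5; 99 MB remain.
Put 152 MB in memory block 6; 104 MB remain.
Put 135 MB in memory block 7; 121 MB remain.
Put 130 MB in memory block 8; 126 MB remain.
Put 68 MB in memory block 2; 8 MB remain.
Put 59 MB in memory block 1; 6 MB remain.
Put 54 MB in memory block 3; 41 MB remain.
Put 47 MB in memory block 4; 49 MB remain.
Put 46 MB in memory block 4; 3 MB remain.
Put 44 MB in memory block 5; 55 MB remain.
Put 34 MB in memory block 3; 7 MB remain.
Put 29 MB in memory block 5; 26 MB remain.
Put 21 MB in memory block 5; 5 MB remain.
Final memory blocks: [191,59] [180,68] [161,54,34] [160,47,46] [157,44,29,21] [152] [135] [130].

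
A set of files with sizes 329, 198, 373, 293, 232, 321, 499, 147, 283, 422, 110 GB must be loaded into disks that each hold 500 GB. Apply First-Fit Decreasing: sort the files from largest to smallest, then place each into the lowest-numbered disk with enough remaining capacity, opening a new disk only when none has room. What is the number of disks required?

Sorted descending: 499, 422, 373, 329, 321, 293, 283, 232, 198, 147, 110.
Put 499 GB in disk 1; 1 GB remain.
Put 422 GB in disk 2; 78 GB remain.
Put 373 GB in disk 3; 127 GB remain.
Put 329 GB in disk 4; 171 GB remain.
Put 321 GB in disk 5; 179 GB remain.
Put 293 GB in disk 6; 207 GB remain.
Put 283 GB in disk 7; 217 GB remain.
Put 232 GB in disk 8; 268 GB remain.
Put 198 GB in disk 6; 9 GB remain.
Put 147 GB in disk 4; 24 GB remain.
Put 110 GB in disk 3; 17 GB remain.

8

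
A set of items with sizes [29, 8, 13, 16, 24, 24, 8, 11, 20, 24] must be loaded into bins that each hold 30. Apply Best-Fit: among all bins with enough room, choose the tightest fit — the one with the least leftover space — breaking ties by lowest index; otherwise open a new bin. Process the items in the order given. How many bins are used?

7 bins

bin 1: place 29, 1 left
bin 2: place 8, 22 left
bin 2: place 13, 9 left
bin 3: place 16, 14 left
bin 4: place 24, 6 left
bin 5: place 24, 6 left
bin 2: place 8, 1 left
bin 3: place 11, 3 left
bin 6: place 20, 10 left
bin 7: place 24, 6 left
Final bins: [29] [8,13,8] [16,11] [24] [24] [20] [24].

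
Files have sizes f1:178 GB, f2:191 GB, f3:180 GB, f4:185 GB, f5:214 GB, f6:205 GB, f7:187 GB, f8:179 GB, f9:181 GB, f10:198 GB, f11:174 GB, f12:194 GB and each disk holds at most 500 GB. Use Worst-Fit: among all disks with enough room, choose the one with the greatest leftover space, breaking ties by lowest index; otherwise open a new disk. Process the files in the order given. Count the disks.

Put f1 (178 GB) in disk 1; 322 GB remain.
Put f2 (191 GB) in disk 1; 131 GB remain.
Put f3 (180 GB) in disk 2; 320 GB remain.
Put f4 (185 GB) in disk 2; 135 GB remain.
Put f5 (214 GB) in disk 3; 286 GB remain.
Put f6 (205 GB) in disk 3; 81 GB remain.
Put f7 (187 GB) in disk 4; 313 GB remain.
Put f8 (179 GB) in disk 4; 134 GB remain.
Put f9 (181 GB) in disk 5; 319 GB remain.
Put f10 (198 GB) in disk 5; 121 GB remain.
Put f11 (174 GB) in disk 6; 326 GB remain.
Put f12 (194 GB) in disk 6; 132 GB remain.
Final disks: [178,191] [180,185] [214,205] [187,179] [181,198] [174,194].

6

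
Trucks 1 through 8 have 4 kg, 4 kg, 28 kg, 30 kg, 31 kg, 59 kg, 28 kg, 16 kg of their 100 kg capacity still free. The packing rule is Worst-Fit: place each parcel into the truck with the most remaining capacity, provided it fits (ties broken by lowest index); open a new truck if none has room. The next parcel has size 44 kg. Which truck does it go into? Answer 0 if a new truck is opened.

Trucks with room: truck 6 (59 kg).
Most room is truck 6 with 59 kg free.

6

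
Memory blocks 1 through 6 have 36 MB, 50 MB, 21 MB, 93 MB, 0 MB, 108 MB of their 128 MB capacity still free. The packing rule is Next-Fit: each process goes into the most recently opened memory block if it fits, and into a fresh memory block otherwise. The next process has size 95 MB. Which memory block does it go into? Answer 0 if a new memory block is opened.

Next-Fit only looks at memory block 6, which has 108 MB free.
95 MB fits there.

6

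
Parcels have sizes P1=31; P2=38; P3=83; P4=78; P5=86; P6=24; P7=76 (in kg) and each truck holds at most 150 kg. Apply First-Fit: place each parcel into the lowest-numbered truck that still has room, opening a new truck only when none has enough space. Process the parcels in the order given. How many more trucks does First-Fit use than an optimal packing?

First-Fit: [31,38,78] [83,24] [86] [76] → 4 trucks.
4 parcels exceed 75 kg (half the capacity), and no two of those can share a truck, so at least 4 trucks are needed.
So 4 is already optimal.

0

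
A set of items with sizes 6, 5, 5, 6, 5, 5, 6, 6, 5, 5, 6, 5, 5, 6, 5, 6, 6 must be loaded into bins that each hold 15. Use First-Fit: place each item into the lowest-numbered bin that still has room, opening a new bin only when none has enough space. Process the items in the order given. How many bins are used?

8

6 → bin 1 (remaining 9)
5 → bin 1 (remaining 4)
5 → bin 2 (remaining 10)
6 → bin 2 (remaining 4)
5 → bin 3 (remaining 10)
5 → bin 3 (remaining 5)
6 → bin 4 (remaining 9)
6 → bin 4 (remaining 3)
5 → bin 3 (remaining 0)
5 → bin 5 (remaining 10)
6 → bin 5 (remaining 4)
5 → bin 6 (remaining 10)
5 → bin 6 (remaining 5)
6 → bin 7 (remaining 9)
5 → bin 6 (remaining 0)
6 → bin 7 (remaining 3)
6 → bin 8 (remaining 9)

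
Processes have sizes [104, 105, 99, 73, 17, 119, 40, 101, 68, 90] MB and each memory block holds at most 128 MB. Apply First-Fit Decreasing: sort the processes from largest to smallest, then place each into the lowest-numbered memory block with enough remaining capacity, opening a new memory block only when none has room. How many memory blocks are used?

8

Sorted descending: 119, 105, 104, 101, 99, 90, 73, 68, 40, 17.
memory block 1: place 119 MB, 9 MB left
memory block 2: place 105 MB, 23 MB left
memory block 3: place 104 MB, 24 MB left
memory block 4: place 101 MB, 27 MB left
memory block 5: place 99 MB, 29 MB left
memory block 6: place 90 MB, 38 MB left
memory block 7: place 73 MB, 55 MB left
memory block 8: place 68 MB, 60 MB left
memory block 7: place 40 MB, 15 MB left
memory block 2: place 17 MB, 6 MB left
Final memory blocks: [119] [105,17] [104] [101] [99] [90] [73,40] [68].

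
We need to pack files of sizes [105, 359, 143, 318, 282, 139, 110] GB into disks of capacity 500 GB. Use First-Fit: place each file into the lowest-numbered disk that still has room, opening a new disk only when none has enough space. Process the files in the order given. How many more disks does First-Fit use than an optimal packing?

First-Fit: [105,359] [143,318] [282,139] [110] → 4 disks.
Total size 1456 GB; any packing needs at least ⌈1456/500⌉ = 3 disks.
An optimal packing achieves that bound: [359,139] [318,143] [282,110,105] → 3 disks.
Excess: 4 − 3 = 1.

1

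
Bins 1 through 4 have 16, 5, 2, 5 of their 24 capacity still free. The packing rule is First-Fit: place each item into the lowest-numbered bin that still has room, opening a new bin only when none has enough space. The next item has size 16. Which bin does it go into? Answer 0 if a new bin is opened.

1

Bins with room: bin 1 (16).
The first with room is bin 1.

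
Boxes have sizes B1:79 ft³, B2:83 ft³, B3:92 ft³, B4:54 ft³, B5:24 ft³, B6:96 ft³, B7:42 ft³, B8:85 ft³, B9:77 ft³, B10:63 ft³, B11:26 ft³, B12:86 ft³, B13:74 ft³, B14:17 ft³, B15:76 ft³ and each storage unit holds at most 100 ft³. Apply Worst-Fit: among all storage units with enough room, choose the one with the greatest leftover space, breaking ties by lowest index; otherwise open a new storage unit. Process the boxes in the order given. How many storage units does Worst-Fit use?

Put B1 (79 ft³) in storage unit 1; 21 ft³ remain.
Put B2 (83 ft³) in storage unit 2; 17 ft³ remain.
Put B3 (92 ft³) in storage unit 3; 8 ft³ remain.
Put B4 (54 ft³) in storage unit 4; 46 ft³ remain.
Put B5 (24 ft³) in storage unit 4; 22 ft³ remain.
Put B6 (96 ft³) in storage unit 5; 4 ft³ remain.
Put B7 (42 ft³) in storage unit 6; 58 ft³ remain.
Put B8 (85 ft³) in storage unit 7; 15 ft³ remain.
Put B9 (77 ft³) in storage unit 8; 23 ft³ remain.
Put B10 (63 ft³) in storage unit 9; 37 ft³ remain.
Put B11 (26 ft³) in storage unit 6; 32 ft³ remain.
Put B12 (86 ft³) in storage unit 10; 14 ft³ remain.
Put B13 (74 ft³) in storage unit 11; 26 ft³ remain.
Put B14 (17 ft³) in storage unit 9; 20 ft³ remain.
Put B15 (76 ft³) in storage unit 12; 24 ft³ remain.
Final storage units: [79] [83] [92] [54,24] [96] [42,26] [85] [77] [63,17] [86] [74] [76].

12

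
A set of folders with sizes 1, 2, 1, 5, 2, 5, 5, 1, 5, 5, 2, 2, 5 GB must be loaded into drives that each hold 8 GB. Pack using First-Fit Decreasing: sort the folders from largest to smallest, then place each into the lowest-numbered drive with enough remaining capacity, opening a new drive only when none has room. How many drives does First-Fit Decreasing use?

6 drives

Sorted descending: 5, 5, 5, 5, 5, 5, 2, 2, 2, 2, 1, 1, 1.
drive 1: place 5 GB, 3 GB left
drive 2: place 5 GB, 3 GB left
drive 3: place 5 GB, 3 GB left
drive 4: place 5 GB, 3 GB left
drive 5: place 5 GB, 3 GB left
drive 6: place 5 GB, 3 GB left
drive 1: place 2 GB, 1 GB left
drive 2: place 2 GB, 1 GB left
drive 3: place 2 GB, 1 GB left
drive 4: place 2 GB, 1 GB left
drive 1: place 1 GB, 0 GB left
drive 2: place 1 GB, 0 GB left
drive 3: place 1 GB, 0 GB left
Final drives: [5,2,1] [5,2,1] [5,2,1] [5,2] [5] [5].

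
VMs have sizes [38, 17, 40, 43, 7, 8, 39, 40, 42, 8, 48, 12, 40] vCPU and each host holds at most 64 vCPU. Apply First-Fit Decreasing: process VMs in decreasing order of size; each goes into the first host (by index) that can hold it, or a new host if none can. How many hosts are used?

Sorted descending: 48, 43, 42, 40, 40, 40, 39, 38, 17, 12, 8, 8, 7.
Put 48 vCPU in host 1; 16 vCPU remain.
Put 43 vCPU in host 2; 21 vCPU remain.
Put 42 vCPU in host 3; 22 vCPU remain.
Put 40 vCPU in host 4; 24 vCPU remain.
Put 40 vCPU in host 5; 24 vCPU remain.
Put 40 vCPU in host 6; 24 vCPU remain.
Put 39 vCPU in host 7; 25 vCPU remain.
Put 38 vCPU in host 8; 26 vCPU remain.
Put 17 vCPU in host 2; 4 vCPU remain.
Put 12 vCPU in host 1; 4 vCPU remain.
Put 8 vCPU in host 3; 14 vCPU remain.
Put 8 vCPU in host 3; 6 vCPU remain.
Put 7 vCPU in host 4; 17 vCPU remain.

8 hosts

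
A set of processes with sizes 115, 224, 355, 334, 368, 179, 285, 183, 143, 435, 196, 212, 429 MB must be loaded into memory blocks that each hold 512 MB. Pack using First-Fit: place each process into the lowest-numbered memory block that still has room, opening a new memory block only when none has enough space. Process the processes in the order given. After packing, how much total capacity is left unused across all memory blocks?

1150

115 MB → memory block 1 (remaining 397 MB)
224 MB → memory block 1 (remaining 173 MB)
355 MB → memory block 2 (remaining 157 MB)
334 MB → memory block 3 (remaining 178 MB)
368 MB → memory block 4 (remaining 144 MB)
179 MB → memory block 5 (remaining 333 MB)
285 MB → memory block 5 (remaining 48 MB)
183 MB → memory block 6 (remaining 329 MB)
143 MB → memory block 1 (remaining 30 MB)
435 MB → memory block 7 (remaining 77 MB)
196 MB → memory block 6 (remaining 133 MB)
212 MB → memory block 8 (remaining 300 MB)
429 MB → memory block 9 (remaining 83 MB)
9 memory blocks × 512 MB = 4608 MB; used 3458 MB; unused 1150 MB.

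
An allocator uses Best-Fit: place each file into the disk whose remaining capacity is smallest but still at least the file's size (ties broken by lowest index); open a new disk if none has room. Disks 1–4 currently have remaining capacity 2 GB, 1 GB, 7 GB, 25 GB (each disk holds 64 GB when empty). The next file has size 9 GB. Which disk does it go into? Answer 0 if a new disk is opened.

4

Disks with room: disk 4 (25 GB).
Tightest fit is disk 4 with 25 GB free.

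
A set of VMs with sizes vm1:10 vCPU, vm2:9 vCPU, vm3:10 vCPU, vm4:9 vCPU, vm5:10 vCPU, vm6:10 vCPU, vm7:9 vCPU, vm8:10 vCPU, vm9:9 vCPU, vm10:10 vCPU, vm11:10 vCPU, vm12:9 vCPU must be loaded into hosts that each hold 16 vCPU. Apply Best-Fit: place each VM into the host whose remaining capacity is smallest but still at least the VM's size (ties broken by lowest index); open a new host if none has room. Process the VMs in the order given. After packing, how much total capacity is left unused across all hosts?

77

Put vm1 (10 vCPU) in host 1; 6 vCPU remain.
Put vm2 (9 vCPU) in host 2; 7 vCPU remain.
Put vm3 (10 vCPU) in host 3; 6 vCPU remain.
Put vm4 (9 vCPU) in host 4; 7 vCPU remain.
Put vm5 (10 vCPU) in host 5; 6 vCPU remain.
Put vm6 (10 vCPU) in host 6; 6 vCPU remain.
Put vm7 (9 vCPU) in host 7; 7 vCPU remain.
Put vm8 (10 vCPU) in host 8; 6 vCPU remain.
Put vm9 (9 vCPU) in host 9; 7 vCPU remain.
Put vm10 (10 vCPU) in host 10; 6 vCPU remain.
Put vm11 (10 vCPU) in host 11; 6 vCPU remain.
Put vm12 (9 vCPU) in host 12; 7 vCPU remain.
12 hosts × 16 vCPU = 192 vCPU; used 115 vCPU; unused 77 vCPU.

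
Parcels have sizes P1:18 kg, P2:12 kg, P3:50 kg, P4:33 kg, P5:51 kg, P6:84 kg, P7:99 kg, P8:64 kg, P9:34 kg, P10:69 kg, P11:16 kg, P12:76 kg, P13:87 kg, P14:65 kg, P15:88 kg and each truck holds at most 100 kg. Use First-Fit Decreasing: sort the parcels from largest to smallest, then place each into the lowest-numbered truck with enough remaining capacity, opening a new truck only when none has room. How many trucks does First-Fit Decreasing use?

Sorted descending: 99, 88, 87, 84, 76, 69, 65, 64, 51, 50, 34, 33, 18, 16, 12.
99 kg → truck 1 (remaining 1 kg)
88 kg → truck 2 (remaining 12 kg)
87 kg → truck 3 (remaining 13 kg)
84 kg → truck 4 (remaining 16 kg)
76 kg → truck 5 (remaining 24 kg)
69 kg → truck 6 (remaining 31 kg)
65 kg → truck 7 (remaining 35 kg)
64 kg → truck 8 (remaining 36 kg)
51 kg → truck 9 (remaining 49 kg)
50 kg → truck 10 (remaining 50 kg)
34 kg → truck 7 (remaining 1 kg)
33 kg → truck 8 (remaining 3 kg)
18 kg → truck 5 (remaining 6 kg)
16 kg → truck 4 (remaining 0 kg)
12 kg → truck 2 (remaining 0 kg)

10 trucks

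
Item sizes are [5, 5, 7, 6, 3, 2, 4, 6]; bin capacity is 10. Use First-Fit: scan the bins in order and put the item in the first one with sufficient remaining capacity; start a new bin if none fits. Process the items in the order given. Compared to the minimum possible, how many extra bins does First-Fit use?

0

First-Fit: [5,5] [7,3] [6,2] [4,6] → 4 bins.
Total size 38; any packing needs at least ⌈38/10⌉ = 4 bins.
So 4 is already optimal.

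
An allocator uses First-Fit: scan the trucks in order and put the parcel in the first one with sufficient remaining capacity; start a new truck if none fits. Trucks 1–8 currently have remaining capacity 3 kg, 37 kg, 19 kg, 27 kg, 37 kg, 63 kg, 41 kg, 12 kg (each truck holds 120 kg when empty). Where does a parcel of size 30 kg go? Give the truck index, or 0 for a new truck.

Trucks with room: truck 2 (37 kg), truck 5 (37 kg), truck 6 (63 kg), truck 7 (41 kg).
The first with room is truck 2.

2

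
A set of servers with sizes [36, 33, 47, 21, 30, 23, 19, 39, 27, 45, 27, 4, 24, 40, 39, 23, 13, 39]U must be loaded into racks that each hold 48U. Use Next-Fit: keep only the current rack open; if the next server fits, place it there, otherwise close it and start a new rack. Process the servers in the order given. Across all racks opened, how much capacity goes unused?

rack 1: place 36U, 12U left
rack 2: place 33U, 15U left
rack 3: place 47U, 1U left
rack 4: place 21U, 27U left
rack 5: place 30U, 18U left
rack 6: place 23U, 25U left
rack 6: place 19U, 6U left
rack 7: place 39U, 9U left
rack 8: place 27U, 21U left
rack 9: place 45U, 3U left
rack 10: place 27U, 21U left
rack 10: place 4U, 17U left
rack 11: place 24U, 24U left
rack 12: place 40U, 8U left
rack 13: place 39U, 9U left
rack 14: place 23U, 25U left
rack 14: place 13U, 12U left
rack 15: place 39U, 9U left
15 racks × 48U = 720U; used 529U; unused 191U.

191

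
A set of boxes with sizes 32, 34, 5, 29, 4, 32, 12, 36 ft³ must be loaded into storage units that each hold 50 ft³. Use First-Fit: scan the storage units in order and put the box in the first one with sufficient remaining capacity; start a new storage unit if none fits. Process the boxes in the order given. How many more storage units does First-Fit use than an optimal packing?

First-Fit: [32,5,4] [34,12] [29] [32] [36] → 5 storage units.
5 boxes exceed 25 ft³ (half the capacity), and no two of those can share a storage unit, so at least 5 storage units are needed.
So 5 is already optimal.

0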